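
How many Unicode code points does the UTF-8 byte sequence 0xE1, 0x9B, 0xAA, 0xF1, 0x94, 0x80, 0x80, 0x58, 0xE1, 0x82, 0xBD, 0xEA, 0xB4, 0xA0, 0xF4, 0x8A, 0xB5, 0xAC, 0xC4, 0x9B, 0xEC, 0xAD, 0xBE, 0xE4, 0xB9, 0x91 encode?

9

Byte at offset 0: 0xE1 = 11100001 → 3-byte char (#1). Advance 3.
Byte at offset 3: 0xF1 = 11110001 → 4-byte char (#2). Advance 4.
Byte at offset 7: 0x58 = 01011000 → 1-byte char (#3). Advance 1.
Byte at offset 8: 0xE1 = 11100001 → 3-byte char (#4). Advance 3.
Byte at offset 11: 0xEA = 11101010 → 3-byte char (#5). Advance 3.
Byte at offset 14: 0xF4 = 11110100 → 4-byte char (#6). Advance 4.
Byte at offset 18: 0xC4 = 11000100 → 2-byte char (#7). Advance 2.
Byte at offset 20: 0xEC = 11101100 → 3-byte char (#8). Advance 3.
Byte at offset 23: 0xE4 = 11100100 → 3-byte char (#9). Advance 3.
Reached end at offset 26 after 9 code points.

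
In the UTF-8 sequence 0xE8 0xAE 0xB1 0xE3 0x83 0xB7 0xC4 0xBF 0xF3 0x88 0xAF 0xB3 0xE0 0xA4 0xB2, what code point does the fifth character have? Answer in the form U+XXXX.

Offset 0: leading byte 0xE8 = 11101000 → 3-byte char #1 = E8 AE B1.
Offset 3: leading byte 0xE3 = 11100011 → 3-byte char #2 = E3 83 B7.
Offset 6: leading byte 0xC4 = 11000100 → 2-byte char #3 = C4 BF.
Offset 8: leading byte 0xF3 = 11110011 → 4-byte char #4 = F3 88 AF B3.
Offset 12: leading byte 0xE0 = 11100000 → 3-byte char #5 = E0 A4 B2.
Leading byte 0xE0 = 11100000 matches 1110xxxx → 3-byte sequence.
Byte 1: 0xE0 = 11100000, payload 0000 (4 bits).
Byte 2: 0xA4 = 10100100 (10xxxxxx ✓), payload 100100.
Byte 3: 0xB2 = 10110010 (10xxxxxx ✓), payload 110010.
Concatenate: 0000100100110010 = 0x932 (16 bits → U+0932).

U+0932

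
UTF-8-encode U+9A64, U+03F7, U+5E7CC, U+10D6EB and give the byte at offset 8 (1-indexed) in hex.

0x9F

1-indexed offset 8 is 0-indexed offset 7.
U+9A64 → 3-byte form E9 A9 A4 at offsets 0–2.
U+03F7 → 2-byte form CF B7 at offsets 3–4.
U+5E7CC → 4-byte form F1 9E 9F 8C at offsets 5–8.
Offset 7 falls in char 3's range; it's byte 3 of F1 9E 9F 8C = 0x9F.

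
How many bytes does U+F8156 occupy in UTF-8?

4

U+F8156 = 0xF8156. UTF-8 uses 1 byte below 0x80, 2 below 0x800, 3 below 0x10000, 4 up to 0x10FFFF. 0xF8156 is in U+10000–U+10FFFF → 4 bytes.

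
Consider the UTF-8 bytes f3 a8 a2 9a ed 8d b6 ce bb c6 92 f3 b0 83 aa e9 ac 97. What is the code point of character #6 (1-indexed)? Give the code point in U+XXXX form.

Offset 0: leading byte 0xF3 = 11110011 → 4-byte char #1 = F3 A8 A2 9A.
Offset 4: leading byte 0xED = 11101101 → 3-byte char #2 = ED 8D B6.
Offset 7: leading byte 0xCE = 11001110 → 2-byte char #3 = CE BB.
Offset 9: leading byte 0xC6 = 11000110 → 2-byte char #4 = C6 92.
Offset 11: leading byte 0xF3 = 11110011 → 4-byte char #5 = F3 B0 83 AA.
Offset 15: leading byte 0xE9 = 11101001 → 3-byte char #6 = E9 AC 97.
Leading byte 0xE9 = 11101001 matches 1110xxxx → 3-byte sequence.
Byte 1: 0xE9 = 11101001, payload 1001 (4 bits).
Byte 2: 0xAC = 10101100 (10xxxxxx ✓), payload 101100.
Byte 3: 0x97 = 10010111 (10xxxxxx ✓), payload 010111.
Concatenate: 1001101100010111 = 0x9B17 (16 bits → U+9B17).

U+9B17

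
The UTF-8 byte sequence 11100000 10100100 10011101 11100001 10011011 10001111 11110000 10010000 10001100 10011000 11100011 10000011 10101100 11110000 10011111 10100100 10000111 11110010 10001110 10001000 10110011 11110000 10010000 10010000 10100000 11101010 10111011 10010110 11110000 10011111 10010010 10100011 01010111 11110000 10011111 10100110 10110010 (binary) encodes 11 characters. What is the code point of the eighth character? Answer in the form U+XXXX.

Offset 0: leading byte 0xE0 = 11100000 → 3-byte char #1 = E0 A4 9D.
Offset 3: leading byte 0xE1 = 11100001 → 3-byte char #2 = E1 9B 8F.
Offset 6: leading byte 0xF0 = 11110000 → 4-byte char #3 = F0 90 8C 98.
Offset 10: leading byte 0xE3 = 11100011 → 3-byte char #4 = E3 83 AC.
Offset 13: leading byte 0xF0 = 11110000 → 4-byte char #5 = F0 9F A4 87.
Offset 17: leading byte 0xF2 = 11110010 → 4-byte char #6 = F2 8E 88 B3.
Offset 21: leading byte 0xF0 = 11110000 → 4-byte char #7 = F0 90 90 A0.
Offset 25: leading byte 0xEA = 11101010 → 3-byte char #8 = EA BB 96.
Leading byte 0xEA = 11101010 matches 1110xxxx → 3-byte sequence.
Byte 1: 0xEA = 11101010, payload 1010 (4 bits).
Byte 2: 0xBB = 10111011 (10xxxxxx ✓), payload 111011.
Byte 3: 0x96 = 10010110 (10xxxxxx ✓), payload 010110.
Concatenate: 1010111011010110 = 0xAED6 (16 bits → U+AED6).

U+AED6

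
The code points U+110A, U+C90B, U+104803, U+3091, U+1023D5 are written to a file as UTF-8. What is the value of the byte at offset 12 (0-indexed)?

U+110A → 3-byte form E1 84 8A at offsets 0–2.
U+C90B → 3-byte form EC A4 8B at offsets 3–5.
U+104803 → 4-byte form F4 84 A0 83 at offsets 6–9.
U+3091 → 3-byte form E3 82 91 at offsets 10–12.
Offset 12 falls in char 4's range; it's byte 3 of E3 82 91 = 0x91.

0x91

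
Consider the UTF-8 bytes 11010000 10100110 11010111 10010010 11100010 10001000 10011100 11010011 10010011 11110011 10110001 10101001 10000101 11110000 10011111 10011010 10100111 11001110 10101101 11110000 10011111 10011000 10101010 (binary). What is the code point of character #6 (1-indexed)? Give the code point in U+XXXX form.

Offset 0: leading byte 0xD0 = 11010000 → 2-byte char #1 = D0 A6.
Offset 2: leading byte 0xD7 = 11010111 → 2-byte char #2 = D7 92.
Offset 4: leading byte 0xE2 = 11100010 → 3-byte char #3 = E2 88 9C.
Offset 7: leading byte 0xD3 = 11010011 → 2-byte char #4 = D3 93.
Offset 9: leading byte 0xF3 = 11110011 → 4-byte char #5 = F3 B1 A9 85.
Offset 13: leading byte 0xF0 = 11110000 → 4-byte char #6 = F0 9F 9A A7.
Leading byte 0xF0 = 11110000 matches 11110xxx → 4-byte sequence.
Byte 1: 0xF0 = 11110000, payload 000 (3 bits).
Byte 2: 0x9F = 10011111 (10xxxxxx ✓), payload 011111.
Byte 3: 0x9A = 10011010 (10xxxxxx ✓), payload 011010.
Byte 4: 0xA7 = 10100111 (10xxxxxx ✓), payload 100111.
Concatenate: 000011111011010100111 = 0x1F6A7 (21 bits → U+1F6A7).

U+1F6A7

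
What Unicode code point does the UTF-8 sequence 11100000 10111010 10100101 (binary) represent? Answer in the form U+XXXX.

Leading byte 0xE0 = 11100000 matches 1110xxxx → 3-byte sequence.
Byte 1: 0xE0 = 11100000, payload 0000 (4 bits).
Byte 2: 0xBA = 10111010 (10xxxxxx ✓), payload 111010.
Byte 3: 0xA5 = 10100101 (10xxxxxx ✓), payload 100101.
Concatenate: 0000111010100101 = 0xEA5 (16 bits → U+0EA5).

U+0EA5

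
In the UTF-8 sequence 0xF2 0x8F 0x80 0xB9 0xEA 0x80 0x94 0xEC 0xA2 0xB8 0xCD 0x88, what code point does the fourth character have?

U+0348

Offset 0: leading byte 0xF2 = 11110010 → 4-byte char #1 = F2 8F 80 B9.
Offset 4: leading byte 0xEA = 11101010 → 3-byte char #2 = EA 80 94.
Offset 7: leading byte 0xEC = 11101100 → 3-byte char #3 = EC A2 B8.
Offset 10: leading byte 0xCD = 11001101 → 2-byte char #4 = CD 88.
Leading byte 0xCD = 11001101 matches 110xxxxx → 2-byte sequence.
Byte 1: 0xCD = 11001101, payload 01101 (5 bits).
Byte 2: 0x88 = 10001000 (10xxxxxx ✓), payload 001000.
Concatenate: 01101001000 = 0x348 (11 bits → U+0348).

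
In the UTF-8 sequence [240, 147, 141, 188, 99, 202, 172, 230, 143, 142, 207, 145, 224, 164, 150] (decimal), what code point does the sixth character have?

Offset 0: leading byte 0xF0 = 11110000 → 4-byte char #1 = F0 93 8D BC.
Offset 4: leading byte 0x63 = 01100011 → 1-byte char #2 = 63.
Offset 5: leading byte 0xCA = 11001010 → 2-byte char #3 = CA AC.
Offset 7: leading byte 0xE6 = 11100110 → 3-byte char #4 = E6 8F 8E.
Offset 10: leading byte 0xCF = 11001111 → 2-byte char #5 = CF 91.
Offset 12: leading byte 0xE0 = 11100000 → 3-byte char #6 = E0 A4 96.
Leading byte 0xE0 = 11100000 matches 1110xxxx → 3-byte sequence.
Byte 1: 0xE0 = 11100000, payload 0000 (4 bits).
Byte 2: 0xA4 = 10100100 (10xxxxxx ✓), payload 100100.
Byte 3: 0x96 = 10010110 (10xxxxxx ✓), payload 010110.
Concatenate: 0000100100010110 = 0x916 (16 bits → U+0916).

U+0916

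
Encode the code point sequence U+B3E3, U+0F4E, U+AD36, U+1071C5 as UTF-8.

U+B3E3: 3-byte form → EB 8F A3.
U+0F4E: 3-byte form → E0 BD 8E.
U+AD36: 3-byte form → EA B4 B6.
U+1071C5: 4-byte form → F4 87 87 85.
Concatenated (13 bytes): EB 8F A3 E0 BD 8E EA B4 B6 F4 87 87 85.

EB 8F A3 E0 BD 8E EA B4 B6 F4 87 87 85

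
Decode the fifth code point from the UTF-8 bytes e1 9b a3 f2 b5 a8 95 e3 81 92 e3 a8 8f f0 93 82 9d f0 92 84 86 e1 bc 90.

Offset 0: leading byte 0xE1 = 11100001 → 3-byte char #1 = E1 9B A3.
Offset 3: leading byte 0xF2 = 11110010 → 4-byte char #2 = F2 B5 A8 95.
Offset 7: leading byte 0xE3 = 11100011 → 3-byte char #3 = E3 81 92.
Offset 10: leading byte 0xE3 = 11100011 → 3-byte char #4 = E3 A8 8F.
Offset 13: leading byte 0xF0 = 11110000 → 4-byte char #5 = F0 93 82 9D.
Leading byte 0xF0 = 11110000 matches 11110xxx → 4-byte sequence.
Byte 1: 0xF0 = 11110000, payload 000 (3 bits).
Byte 2: 0x93 = 10010011 (10xxxxxx ✓), payload 010011.
Byte 3: 0x82 = 10000010 (10xxxxxx ✓), payload 000010.
Byte 4: 0x9D = 10011101 (10xxxxxx ✓), payload 011101.
Concatenate: 000010011000010011101 = 0x1309D (21 bits → U+1309D).

U+1309D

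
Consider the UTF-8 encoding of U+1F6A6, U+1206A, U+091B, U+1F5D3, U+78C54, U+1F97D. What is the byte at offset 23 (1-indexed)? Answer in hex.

0xBD

1-indexed offset 23 is 0-indexed offset 22.
U+1F6A6 → 4-byte form F0 9F 9A A6 at offsets 0–3.
U+1206A → 4-byte form F0 92 81 AA at offsets 4–7.
U+091B → 3-byte form E0 A4 9B at offsets 8–10.
U+1F5D3 → 4-byte form F0 9F 97 93 at offsets 11–14.
U+78C54 → 4-byte form F1 B8 B1 94 at offsets 15–18.
U+1F97D → 4-byte form F0 9F A5 BD at offsets 19–22.
Offset 22 falls in char 6's range; it's byte 4 of F0 9F A5 BD = 0xBD.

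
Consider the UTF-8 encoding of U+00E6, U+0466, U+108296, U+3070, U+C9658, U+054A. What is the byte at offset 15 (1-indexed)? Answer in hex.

0x98

1-indexed offset 15 is 0-indexed offset 14.
U+00E6 → 2-byte form C3 A6 at offsets 0–1.
U+0466 → 2-byte form D1 A6 at offsets 2–3.
U+108296 → 4-byte form F4 88 8A 96 at offsets 4–7.
U+3070 → 3-byte form E3 81 B0 at offsets 8–10.
U+C9658 → 4-byte form F3 89 99 98 at offsets 11–14.
Offset 14 falls in char 5's range; it's byte 4 of F3 89 99 98 = 0x98.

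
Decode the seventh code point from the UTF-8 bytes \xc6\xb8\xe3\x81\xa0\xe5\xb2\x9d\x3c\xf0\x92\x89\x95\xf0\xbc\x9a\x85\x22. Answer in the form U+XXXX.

U+0022

Offset 0: leading byte 0xC6 = 11000110 → 2-byte char #1 = C6 B8.
Offset 2: leading byte 0xE3 = 11100011 → 3-byte char #2 = E3 81 A0.
Offset 5: leading byte 0xE5 = 11100101 → 3-byte char #3 = E5 B2 9D.
Offset 8: leading byte 0x3C = 00111100 → 1-byte char #4 = 3C.
Offset 9: leading byte 0xF0 = 11110000 → 4-byte char #5 = F0 92 89 95.
Offset 13: leading byte 0xF0 = 11110000 → 4-byte char #6 = F0 BC 9A 85.
Offset 17: leading byte 0x22 = 00100010 → 1-byte char #7 = 22.
Leading byte 0x22 = 00100010 matches 0xxxxxxx → 1-byte sequence.
Byte 1: 0x22 = 00100010, payload 0100010 (7 bits).
Concatenate: 0100010 = 0x22 (7 bits → U+0022).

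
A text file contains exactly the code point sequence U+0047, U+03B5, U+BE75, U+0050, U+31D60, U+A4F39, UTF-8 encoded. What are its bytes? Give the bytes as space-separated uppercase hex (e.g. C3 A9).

U+0047: 1-byte form → 47.
U+03B5: 2-byte form → CE B5.
U+BE75: 3-byte form → EB B9 B5.
U+0050: 1-byte form → 50.
U+31D60: 4-byte form → F0 B1 B5 A0.
U+A4F39: 4-byte form → F2 A4 BC B9.
Concatenated (15 bytes): 47 CE B5 EB B9 B5 50 F0 B1 B5 A0 F2 A4 BC B9.

47 CE B5 EB B9 B5 50 F0 B1 B5 A0 F2 A4 BC B9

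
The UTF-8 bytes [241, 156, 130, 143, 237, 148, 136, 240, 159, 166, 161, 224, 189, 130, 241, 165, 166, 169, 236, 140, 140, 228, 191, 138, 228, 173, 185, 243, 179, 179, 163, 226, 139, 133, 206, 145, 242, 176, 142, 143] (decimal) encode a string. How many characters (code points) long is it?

12

Byte at offset 0: 0xF1 = 11110001 → 4-byte char (#1). Advance 4.
Byte at offset 4: 0xED = 11101101 → 3-byte char (#2). Advance 3.
Byte at offset 7: 0xF0 = 11110000 → 4-byte char (#3). Advance 4.
Byte at offset 11: 0xE0 = 11100000 → 3-byte char (#4). Advance 3.
Byte at offset 14: 0xF1 = 11110001 → 4-byte char (#5). Advance 4.
Byte at offset 18: 0xEC = 11101100 → 3-byte char (#6). Advance 3.
Byte at offset 21: 0xE4 = 11100100 → 3-byte char (#7). Advance 3.
Byte at offset 24: 0xE4 = 11100100 → 3-byte char (#8). Advance 3.
Byte at offset 27: 0xF3 = 11110011 → 4-byte char (#9). Advance 4.
Byte at offset 31: 0xE2 = 11100010 → 3-byte char (#10). Advance 3.
Byte at offset 34: 0xCE = 11001110 → 2-byte char (#11). Advance 2.
Byte at offset 36: 0xF2 = 11110010 → 4-byte char (#12). Advance 4.
Reached end at offset 40 after 12 code points.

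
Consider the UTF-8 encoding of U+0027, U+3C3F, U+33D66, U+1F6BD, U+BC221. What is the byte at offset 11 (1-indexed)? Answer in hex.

1-indexed offset 11 is 0-indexed offset 10.
U+0027 → 1-byte form 27 at offsets 0–0.
U+3C3F → 3-byte form E3 B0 BF at offsets 1–3.
U+33D66 → 4-byte form F0 B3 B5 A6 at offsets 4–7.
U+1F6BD → 4-byte form F0 9F 9A BD at offsets 8–11.
Offset 10 falls in char 4's range; it's byte 3 of F0 9F 9A BD = 0x9A.

0x9A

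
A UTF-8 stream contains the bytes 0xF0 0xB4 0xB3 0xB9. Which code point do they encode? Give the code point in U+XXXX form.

Leading byte 0xF0 = 11110000 matches 11110xxx → 4-byte sequence.
Byte 1: 0xF0 = 11110000, payload 000 (3 bits).
Byte 2: 0xB4 = 10110100 (10xxxxxx ✓), payload 110100.
Byte 3: 0xB3 = 10110011 (10xxxxxx ✓), payload 110011.
Byte 4: 0xB9 = 10111001 (10xxxxxx ✓), payload 111001.
Concatenate: 000110100110011111001 = 0x34CF9 (21 bits → U+34CF9).

U+34CF9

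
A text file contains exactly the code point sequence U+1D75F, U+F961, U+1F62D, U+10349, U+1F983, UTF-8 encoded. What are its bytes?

F0 9D 9D 9F EF A5 A1 F0 9F 98 AD F0 90 8D 89 F0 9F A6 83

U+1D75F: 4-byte form → F0 9D 9D 9F.
U+F961: 3-byte form → EF A5 A1.
U+1F62D: 4-byte form → F0 9F 98 AD.
U+10349: 4-byte form → F0 90 8D 89.
U+1F983: 4-byte form → F0 9F A6 83.
Concatenated (19 bytes): F0 9D 9D 9F EF A5 A1 F0 9F 98 AD F0 90 8D 89 F0 9F A6 83.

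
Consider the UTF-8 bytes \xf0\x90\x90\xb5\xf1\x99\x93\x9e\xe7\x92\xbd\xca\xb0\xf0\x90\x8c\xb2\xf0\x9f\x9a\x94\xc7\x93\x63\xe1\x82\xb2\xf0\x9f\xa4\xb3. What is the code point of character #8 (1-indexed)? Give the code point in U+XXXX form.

Offset 0: leading byte 0xF0 = 11110000 → 4-byte char #1 = F0 90 90 B5.
Offset 4: leading byte 0xF1 = 11110001 → 4-byte char #2 = F1 99 93 9E.
Offset 8: leading byte 0xE7 = 11100111 → 3-byte char #3 = E7 92 BD.
Offset 11: leading byte 0xCA = 11001010 → 2-byte char #4 = CA B0.
Offset 13: leading byte 0xF0 = 11110000 → 4-byte char #5 = F0 90 8C B2.
Offset 17: leading byte 0xF0 = 11110000 → 4-byte char #6 = F0 9F 9A 94.
Offset 21: leading byte 0xC7 = 11000111 → 2-byte char #7 = C7 93.
Offset 23: leading byte 0x63 = 01100011 → 1-byte char #8 = 63.
Leading byte 0x63 = 01100011 matches 0xxxxxxx → 1-byte sequence.
Byte 1: 0x63 = 01100011, payload 1100011 (7 bits).
Concatenate: 1100011 = 0x63 (7 bits → U+0063).

U+0063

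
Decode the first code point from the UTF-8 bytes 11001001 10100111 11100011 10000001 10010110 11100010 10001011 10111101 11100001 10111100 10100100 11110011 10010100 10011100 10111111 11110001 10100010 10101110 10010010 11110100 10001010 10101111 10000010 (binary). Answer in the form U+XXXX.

U+0267

Offset 0: leading byte 0xC9 = 11001001 → 2-byte char #1 = C9 A7.
Leading byte 0xC9 = 11001001 matches 110xxxxx → 2-byte sequence.
Byte 1: 0xC9 = 11001001, payload 01001 (5 bits).
Byte 2: 0xA7 = 10100111 (10xxxxxx ✓), payload 100111.
Concatenate: 01001100111 = 0x267 (11 bits → U+0267).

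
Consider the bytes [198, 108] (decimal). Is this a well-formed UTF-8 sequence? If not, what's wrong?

invalid (non-continuation byte where continuation expected)

Leading byte 0xC6 = 11000110 → 2-byte form.
Byte 2 is 0x6C = 01101100, which is not 10xxxxxx — expected a continuation byte.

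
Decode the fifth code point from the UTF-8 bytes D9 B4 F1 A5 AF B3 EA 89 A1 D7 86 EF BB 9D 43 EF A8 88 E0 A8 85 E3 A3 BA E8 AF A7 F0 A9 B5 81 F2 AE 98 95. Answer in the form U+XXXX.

U+FEDD

Offset 0: leading byte 0xD9 = 11011001 → 2-byte char #1 = D9 B4.
Offset 2: leading byte 0xF1 = 11110001 → 4-byte char #2 = F1 A5 AF B3.
Offset 6: leading byte 0xEA = 11101010 → 3-byte char #3 = EA 89 A1.
Offset 9: leading byte 0xD7 = 11010111 → 2-byte char #4 = D7 86.
Offset 11: leading byte 0xEF = 11101111 → 3-byte char #5 = EF BB 9D.
Leading byte 0xEF = 11101111 matches 1110xxxx → 3-byte sequence.
Byte 1: 0xEF = 11101111, payload 1111 (4 bits).
Byte 2: 0xBB = 10111011 (10xxxxxx ✓), payload 111011.
Byte 3: 0x9D = 10011101 (10xxxxxx ✓), payload 011101.
Concatenate: 1111111011011101 = 0xFEDD (16 bits → U+FEDD).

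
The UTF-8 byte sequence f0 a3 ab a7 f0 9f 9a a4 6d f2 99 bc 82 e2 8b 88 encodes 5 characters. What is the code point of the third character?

U+006D

Offset 0: leading byte 0xF0 = 11110000 → 4-byte char #1 = F0 A3 AB A7.
Offset 4: leading byte 0xF0 = 11110000 → 4-byte char #2 = F0 9F 9A A4.
Offset 8: leading byte 0x6D = 01101101 → 1-byte char #3 = 6D.
Leading byte 0x6D = 01101101 matches 0xxxxxxx → 1-byte sequence.
Byte 1: 0x6D = 01101101, payload 1101101 (7 bits).
Concatenate: 1101101 = 0x6D (7 bits → U+006D).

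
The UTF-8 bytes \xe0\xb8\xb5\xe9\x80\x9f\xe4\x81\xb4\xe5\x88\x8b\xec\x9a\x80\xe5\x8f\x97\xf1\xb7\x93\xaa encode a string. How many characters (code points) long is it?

7

Byte at offset 0: 0xE0 = 11100000 → 3-byte char (#1). Advance 3.
Byte at offset 3: 0xE9 = 11101001 → 3-byte char (#2). Advance 3.
Byte at offset 6: 0xE4 = 11100100 → 3-byte char (#3). Advance 3.
Byte at offset 9: 0xE5 = 11100101 → 3-byte char (#4). Advance 3.
Byte at offset 12: 0xEC = 11101100 → 3-byte char (#5). Advance 3.
Byte at offset 15: 0xE5 = 11100101 → 3-byte char (#6). Advance 3.
Byte at offset 18: 0xF1 = 11110001 → 4-byte char (#7). Advance 4.
Reached end at offset 22 after 7 code points.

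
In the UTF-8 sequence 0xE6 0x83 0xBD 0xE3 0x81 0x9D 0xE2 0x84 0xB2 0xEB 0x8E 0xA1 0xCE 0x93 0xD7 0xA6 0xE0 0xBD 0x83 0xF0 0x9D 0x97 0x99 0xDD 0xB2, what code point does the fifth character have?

U+0393

Offset 0: leading byte 0xE6 = 11100110 → 3-byte char #1 = E6 83 BD.
Offset 3: leading byte 0xE3 = 11100011 → 3-byte char #2 = E3 81 9D.
Offset 6: leading byte 0xE2 = 11100010 → 3-byte char #3 = E2 84 B2.
Offset 9: leading byte 0xEB = 11101011 → 3-byte char #4 = EB 8E A1.
Offset 12: leading byte 0xCE = 11001110 → 2-byte char #5 = CE 93.
Leading byte 0xCE = 11001110 matches 110xxxxx → 2-byte sequence.
Byte 1: 0xCE = 11001110, payload 01110 (5 bits).
Byte 2: 0x93 = 10010011 (10xxxxxx ✓), payload 010011.
Concatenate: 01110010011 = 0x393 (11 bits → U+0393).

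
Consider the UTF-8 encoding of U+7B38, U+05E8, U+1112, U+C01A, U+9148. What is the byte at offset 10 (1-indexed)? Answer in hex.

0x80

1-indexed offset 10 is 0-indexed offset 9.
U+7B38 → 3-byte form E7 AC B8 at offsets 0–2.
U+05E8 → 2-byte form D7 A8 at offsets 3–4.
U+1112 → 3-byte form E1 84 92 at offsets 5–7.
U+C01A → 3-byte form EC 80 9A at offsets 8–10.
Offset 9 falls in char 4's range; it's byte 2 of EC 80 9A = 0x80.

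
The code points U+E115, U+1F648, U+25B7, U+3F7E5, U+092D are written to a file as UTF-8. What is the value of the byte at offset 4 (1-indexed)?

1-indexed offset 4 is 0-indexed offset 3.
U+E115 → 3-byte form EE 84 95 at offsets 0–2.
U+1F648 → 4-byte form F0 9F 99 88 at offsets 3–6.
Offset 3 falls in char 2's range; it's byte 1 of F0 9F 99 88 = 0xF0.

0xF0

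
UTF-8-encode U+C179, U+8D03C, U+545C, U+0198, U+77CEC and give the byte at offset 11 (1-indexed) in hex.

0xC6

1-indexed offset 11 is 0-indexed offset 10.
U+C179 → 3-byte form EC 85 B9 at offsets 0–2.
U+8D03C → 4-byte form F2 8D 80 BC at offsets 3–6.
U+545C → 3-byte form E5 91 9C at offsets 7–9.
U+0198 → 2-byte form C6 98 at offsets 10–11.
Offset 10 falls in char 4's range; it's byte 1 of C6 98 = 0xC6.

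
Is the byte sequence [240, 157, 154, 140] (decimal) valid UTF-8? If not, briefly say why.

valid

Leading byte 0xF0 = 11110000 → 4-byte form.
Continuation bytes 0x9D=10011101, 0x9A=10011010, 0x8C=10001100 all match 10xxxxxx.
Decoded value 0x1D68C is ≥ 0x10000 (shortest form) and not a surrogate.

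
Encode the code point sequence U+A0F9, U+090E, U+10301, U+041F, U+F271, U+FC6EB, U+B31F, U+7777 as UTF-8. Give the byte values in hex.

U+A0F9: 3-byte form → EA 83 B9.
U+090E: 3-byte form → E0 A4 8E.
U+10301: 4-byte form → F0 90 8C 81.
U+041F: 2-byte form → D0 9F.
U+F271: 3-byte form → EF 89 B1.
U+FC6EB: 4-byte form → F3 BC 9B AB.
U+B31F: 3-byte form → EB 8C 9F.
U+7777: 3-byte form → E7 9D B7.
Concatenated (25 bytes): EA 83 B9 E0 A4 8E F0 90 8C 81 D0 9F EF 89 B1 F3 BC 9B AB EB 8C 9F E7 9D B7.

EA 83 B9 E0 A4 8E F0 90 8C 81 D0 9F EF 89 B1 F3 BC 9B AB EB 8C 9F E7 9D B7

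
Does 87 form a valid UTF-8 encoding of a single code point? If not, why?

Byte 0x87 = 10000111 has the form 10xxxxxx — a continuation byte — but there is no preceding leading byte.

invalid (continuation byte with no leading byte)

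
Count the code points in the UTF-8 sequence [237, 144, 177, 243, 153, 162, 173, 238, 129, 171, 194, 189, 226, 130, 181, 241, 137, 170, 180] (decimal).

Byte at offset 0: 0xED = 11101101 → 3-byte char (#1). Advance 3.
Byte at offset 3: 0xF3 = 11110011 → 4-byte char (#2). Advance 4.
Byte at offset 7: 0xEE = 11101110 → 3-byte char (#3). Advance 3.
Byte at offset 10: 0xC2 = 11000010 → 2-byte char (#4). Advance 2.
Byte at offset 12: 0xE2 = 11100010 → 3-byte char (#5). Advance 3.
Byte at offset 15: 0xF1 = 11110001 → 4-byte char (#6). Advance 4.
Reached end at offset 19 after 6 code points.

6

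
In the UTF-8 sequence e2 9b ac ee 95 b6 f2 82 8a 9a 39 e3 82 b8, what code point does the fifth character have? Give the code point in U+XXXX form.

U+30B8

Offset 0: leading byte 0xE2 = 11100010 → 3-byte char #1 = E2 9B AC.
Offset 3: leading byte 0xEE = 11101110 → 3-byte char #2 = EE 95 B6.
Offset 6: leading byte 0xF2 = 11110010 → 4-byte char #3 = F2 82 8A 9A.
Offset 10: leading byte 0x39 = 00111001 → 1-byte char #4 = 39.
Offset 11: leading byte 0xE3 = 11100011 → 3-byte char #5 = E3 82 B8.
Leading byte 0xE3 = 11100011 matches 1110xxxx → 3-byte sequence.
Byte 1: 0xE3 = 11100011, payload 0011 (4 bits).
Byte 2: 0x82 = 10000010 (10xxxxxx ✓), payload 000010.
Byte 3: 0xB8 = 10111000 (10xxxxxx ✓), payload 111000.
Concatenate: 0011000010111000 = 0x30B8 (16 bits → U+30B8).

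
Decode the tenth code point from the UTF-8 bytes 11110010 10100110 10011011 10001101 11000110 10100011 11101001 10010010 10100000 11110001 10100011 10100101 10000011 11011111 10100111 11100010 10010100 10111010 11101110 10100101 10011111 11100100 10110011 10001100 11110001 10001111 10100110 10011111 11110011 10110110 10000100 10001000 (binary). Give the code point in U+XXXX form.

U+F6108

Offset 0: leading byte 0xF2 = 11110010 → 4-byte char #1 = F2 A6 9B 8D.
Offset 4: leading byte 0xC6 = 11000110 → 2-byte char #2 = C6 A3.
Offset 6: leading byte 0xE9 = 11101001 → 3-byte char #3 = E9 92 A0.
Offset 9: leading byte 0xF1 = 11110001 → 4-byte char #4 = F1 A3 A5 83.
Offset 13: leading byte 0xDF = 11011111 → 2-byte char #5 = DF A7.
Offset 15: leading byte 0xE2 = 11100010 → 3-byte char #6 = E2 94 BA.
Offset 18: leading byte 0xEE = 11101110 → 3-byte char #7 = EE A5 9F.
Offset 21: leading byte 0xE4 = 11100100 → 3-byte char #8 = E4 B3 8C.
Offset 24: leading byte 0xF1 = 11110001 → 4-byte char #9 = F1 8F A6 9F.
Offset 28: leading byte 0xF3 = 11110011 → 4-byte char #10 = F3 B6 84 88.
Leading byte 0xF3 = 11110011 matches 11110xxx → 4-byte sequence.
Byte 1: 0xF3 = 11110011, payload 011 (3 bits).
Byte 2: 0xB6 = 10110110 (10xxxxxx ✓), payload 110110.
Byte 3: 0x84 = 10000100 (10xxxxxx ✓), payload 000100.
Byte 4: 0x88 = 10001000 (10xxxxxx ✓), payload 001000.
Concatenate: 011110110000100001000 = 0xF6108 (21 bits → U+F6108).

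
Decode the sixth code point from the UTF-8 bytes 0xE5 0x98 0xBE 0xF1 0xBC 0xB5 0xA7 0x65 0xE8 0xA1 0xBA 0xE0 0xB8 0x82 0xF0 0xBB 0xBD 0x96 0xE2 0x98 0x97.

U+3BF56

Offset 0: leading byte 0xE5 = 11100101 → 3-byte char #1 = E5 98 BE.
Offset 3: leading byte 0xF1 = 11110001 → 4-byte char #2 = F1 BC B5 A7.
Offset 7: leading byte 0x65 = 01100101 → 1-byte char #3 = 65.
Offset 8: leading byte 0xE8 = 11101000 → 3-byte char #4 = E8 A1 BA.
Offset 11: leading byte 0xE0 = 11100000 → 3-byte char #5 = E0 B8 82.
Offset 14: leading byte 0xF0 = 11110000 → 4-byte char #6 = F0 BB BD 96.
Leading byte 0xF0 = 11110000 matches 11110xxx → 4-byte sequence.
Byte 1: 0xF0 = 11110000, payload 000 (3 bits).
Byte 2: 0xBB = 10111011 (10xxxxxx ✓), payload 111011.
Byte 3: 0xBD = 10111101 (10xxxxxx ✓), payload 111101.
Byte 4: 0x96 = 10010110 (10xxxxxx ✓), payload 010110.
Concatenate: 000111011111101010110 = 0x3BF56 (21 bits → U+3BF56).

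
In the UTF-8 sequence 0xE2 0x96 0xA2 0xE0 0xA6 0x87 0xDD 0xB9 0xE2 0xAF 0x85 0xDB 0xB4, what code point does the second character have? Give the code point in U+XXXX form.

Offset 0: leading byte 0xE2 = 11100010 → 3-byte char #1 = E2 96 A2.
Offset 3: leading byte 0xE0 = 11100000 → 3-byte char #2 = E0 A6 87.
Leading byte 0xE0 = 11100000 matches 1110xxxx → 3-byte sequence.
Byte 1: 0xE0 = 11100000, payload 0000 (4 bits).
Byte 2: 0xA6 = 10100110 (10xxxxxx ✓), payload 100110.
Byte 3: 0x87 = 10000111 (10xxxxxx ✓), payload 000111.
Concatenate: 0000100110000111 = 0x987 (16 bits → U+0987).

U+0987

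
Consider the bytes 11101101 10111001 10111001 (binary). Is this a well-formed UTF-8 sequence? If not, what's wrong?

Structurally a 3-byte sequence; payload = 0xDE79.
But 0xDE79 is in U+D800–U+DFFF, the surrogate range. Surrogates are not Unicode scalar values and are forbidden in UTF-8.

invalid (encodes a surrogate (U+D800–U+DFFF))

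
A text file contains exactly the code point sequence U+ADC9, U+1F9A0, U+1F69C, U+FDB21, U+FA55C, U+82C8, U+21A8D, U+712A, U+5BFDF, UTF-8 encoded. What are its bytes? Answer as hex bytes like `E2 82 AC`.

EA B7 89 F0 9F A6 A0 F0 9F 9A 9C F3 BD AC A1 F3 BA 95 9C E8 8B 88 F0 A1 AA 8D E7 84 AA F1 9B BF 9F

U+ADC9: 3-byte form → EA B7 89.
U+1F9A0: 4-byte form → F0 9F A6 A0.
U+1F69C: 4-byte form → F0 9F 9A 9C.
U+FDB21: 4-byte form → F3 BD AC A1.
U+FA55C: 4-byte form → F3 BA 95 9C.
U+82C8: 3-byte form → E8 8B 88.
U+21A8D: 4-byte form → F0 A1 AA 8D.
U+712A: 3-byte form → E7 84 AA.
U+5BFDF: 4-byte form → F1 9B BF 9F.
Concatenated (33 bytes): EA B7 89 F0 9F A6 A0 F0 9F 9A 9C F3 BD AC A1 F3 BA 95 9C E8 8B 88 F0 A1 AA 8D E7 84 AA F1 9B BF 9F.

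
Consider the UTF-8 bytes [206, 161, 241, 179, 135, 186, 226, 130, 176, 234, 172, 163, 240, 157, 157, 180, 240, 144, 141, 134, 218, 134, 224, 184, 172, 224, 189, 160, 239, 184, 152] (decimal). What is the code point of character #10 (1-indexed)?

U+FE18

Offset 0: leading byte 0xCE = 11001110 → 2-byte char #1 = CE A1.
Offset 2: leading byte 0xF1 = 11110001 → 4-byte char #2 = F1 B3 87 BA.
Offset 6: leading byte 0xE2 = 11100010 → 3-byte char #3 = E2 82 B0.
Offset 9: leading byte 0xEA = 11101010 → 3-byte char #4 = EA AC A3.
Offset 12: leading byte 0xF0 = 11110000 → 4-byte char #5 = F0 9D 9D B4.
Offset 16: leading byte 0xF0 = 11110000 → 4-byte char #6 = F0 90 8D 86.
Offset 20: leading byte 0xDA = 11011010 → 2-byte char #7 = DA 86.
Offset 22: leading byte 0xE0 = 11100000 → 3-byte char #8 = E0 B8 AC.
Offset 25: leading byte 0xE0 = 11100000 → 3-byte char #9 = E0 BD A0.
Offset 28: leading byte 0xEF = 11101111 → 3-byte char #10 = EF B8 98.
Leading byte 0xEF = 11101111 matches 1110xxxx → 3-byte sequence.
Byte 1: 0xEF = 11101111, payload 1111 (4 bits).
Byte 2: 0xB8 = 10111000 (10xxxxxx ✓), payload 111000.
Byte 3: 0x98 = 10011000 (10xxxxxx ✓), payload 011000.
Concatenate: 1111111000011000 = 0xFE18 (16 bits → U+FE18).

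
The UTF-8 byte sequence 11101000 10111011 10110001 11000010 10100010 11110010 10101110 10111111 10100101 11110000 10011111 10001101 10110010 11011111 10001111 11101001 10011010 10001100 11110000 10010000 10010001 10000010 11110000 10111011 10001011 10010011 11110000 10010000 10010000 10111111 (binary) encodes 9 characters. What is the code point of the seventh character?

Offset 0: leading byte 0xE8 = 11101000 → 3-byte char #1 = E8 BB B1.
Offset 3: leading byte 0xC2 = 11000010 → 2-byte char #2 = C2 A2.
Offset 5: leading byte 0xF2 = 11110010 → 4-byte char #3 = F2 AE BF A5.
Offset 9: leading byte 0xF0 = 11110000 → 4-byte char #4 = F0 9F 8D B2.
Offset 13: leading byte 0xDF = 11011111 → 2-byte char #5 = DF 8F.
Offset 15: leading byte 0xE9 = 11101001 → 3-byte char #6 = E9 9A 8C.
Offset 18: leading byte 0xF0 = 11110000 → 4-byte char #7 = F0 90 91 82.
Leading byte 0xF0 = 11110000 matches 11110xxx → 4-byte sequence.
Byte 1: 0xF0 = 11110000, payload 000 (3 bits).
Byte 2: 0x90 = 10010000 (10xxxxxx ✓), payload 010000.
Byte 3: 0x91 = 10010001 (10xxxxxx ✓), payload 010001.
Byte 4: 0x82 = 10000010 (10xxxxxx ✓), payload 000010.
Concatenate: 000010000010001000010 = 0x10442 (21 bits → U+10442).

U+10442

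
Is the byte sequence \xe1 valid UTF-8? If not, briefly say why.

invalid (sequence truncated)

Leading byte 0xE1 = 11100001 → 3-byte form, but only 1 byte is present.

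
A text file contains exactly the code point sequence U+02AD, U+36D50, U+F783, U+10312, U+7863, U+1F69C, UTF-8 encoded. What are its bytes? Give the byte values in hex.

U+02AD: 2-byte form → CA AD.
U+36D50: 4-byte form → F0 B6 B5 90.
U+F783: 3-byte form → EF 9E 83.
U+10312: 4-byte form → F0 90 8C 92.
U+7863: 3-byte form → E7 A1 A3.
U+1F69C: 4-byte form → F0 9F 9A 9C.
Concatenated (20 bytes): CA AD F0 B6 B5 90 EF 9E 83 F0 90 8C 92 E7 A1 A3 F0 9F 9A 9C.

CA AD F0 B6 B5 90 EF 9E 83 F0 90 8C 92 E7 A1 A3 F0 9F 9A 9C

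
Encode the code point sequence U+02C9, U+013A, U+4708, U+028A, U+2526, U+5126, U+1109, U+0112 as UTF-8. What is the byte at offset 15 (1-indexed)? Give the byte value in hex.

0xA6

1-indexed offset 15 is 0-indexed offset 14.
U+02C9 → 2-byte form CB 89 at offsets 0–1.
U+013A → 2-byte form C4 BA at offsets 2–3.
U+4708 → 3-byte form E4 9C 88 at offsets 4–6.
U+028A → 2-byte form CA 8A at offsets 7–8.
U+2526 → 3-byte form E2 94 A6 at offsets 9–11.
U+5126 → 3-byte form E5 84 A6 at offsets 12–14.
Offset 14 falls in char 6's range; it's byte 3 of E5 84 A6 = 0xA6.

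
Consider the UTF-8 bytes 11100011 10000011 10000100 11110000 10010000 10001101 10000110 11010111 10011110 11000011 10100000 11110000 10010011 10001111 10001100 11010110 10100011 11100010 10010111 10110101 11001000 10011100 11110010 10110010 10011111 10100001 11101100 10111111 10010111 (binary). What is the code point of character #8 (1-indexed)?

U+021C

Offset 0: leading byte 0xE3 = 11100011 → 3-byte char #1 = E3 83 84.
Offset 3: leading byte 0xF0 = 11110000 → 4-byte char #2 = F0 90 8D 86.
Offset 7: leading byte 0xD7 = 11010111 → 2-byte char #3 = D7 9E.
Offset 9: leading byte 0xC3 = 11000011 → 2-byte char #4 = C3 A0.
Offset 11: leading byte 0xF0 = 11110000 → 4-byte char #5 = F0 93 8F 8C.
Offset 15: leading byte 0xD6 = 11010110 → 2-byte char #6 = D6 A3.
Offset 17: leading byte 0xE2 = 11100010 → 3-byte char #7 = E2 97 B5.
Offset 20: leading byte 0xC8 = 11001000 → 2-byte char #8 = C8 9C.
Leading byte 0xC8 = 11001000 matches 110xxxxx → 2-byte sequence.
Byte 1: 0xC8 = 11001000, payload 01000 (5 bits).
Byte 2: 0x9C = 10011100 (10xxxxxx ✓), payload 011100.
Concatenate: 01000011100 = 0x21C (11 bits → U+021C).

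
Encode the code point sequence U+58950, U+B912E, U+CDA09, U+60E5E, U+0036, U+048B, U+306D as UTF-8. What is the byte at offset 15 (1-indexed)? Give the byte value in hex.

0xB9

1-indexed offset 15 is 0-indexed offset 14.
U+58950 → 4-byte form F1 98 A5 90 at offsets 0–3.
U+B912E → 4-byte form F2 B9 84 AE at offsets 4–7.
U+CDA09 → 4-byte form F3 8D A8 89 at offsets 8–11.
U+60E5E → 4-byte form F1 A0 B9 9E at offsets 12–15.
Offset 14 falls in char 4's range; it's byte 3 of F1 A0 B9 9E = 0xB9.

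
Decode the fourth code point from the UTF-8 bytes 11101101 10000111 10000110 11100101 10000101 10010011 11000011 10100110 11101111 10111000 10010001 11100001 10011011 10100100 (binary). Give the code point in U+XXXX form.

U+FE11

Offset 0: leading byte 0xED = 11101101 → 3-byte char #1 = ED 87 86.
Offset 3: leading byte 0xE5 = 11100101 → 3-byte char #2 = E5 85 93.
Offset 6: leading byte 0xC3 = 11000011 → 2-byte char #3 = C3 A6.
Offset 8: leading byte 0xEF = 11101111 → 3-byte char #4 = EF B8 91.
Leading byte 0xEF = 11101111 matches 1110xxxx → 3-byte sequence.
Byte 1: 0xEF = 11101111, payload 1111 (4 bits).
Byte 2: 0xB8 = 10111000 (10xxxxxx ✓), payload 111000.
Byte 3: 0x91 = 10010001 (10xxxxxx ✓), payload 010001.
Concatenate: 1111111000010001 = 0xFE11 (16 bits → U+FE11).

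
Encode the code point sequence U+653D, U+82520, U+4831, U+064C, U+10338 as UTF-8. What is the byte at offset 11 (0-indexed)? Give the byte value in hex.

0x8C

U+653D → 3-byte form E6 94 BD at offsets 0–2.
U+82520 → 4-byte form F2 82 94 A0 at offsets 3–6.
U+4831 → 3-byte form E4 A0 B1 at offsets 7–9.
U+064C → 2-byte form D9 8C at offsets 10–11.
Offset 11 falls in char 4's range; it's byte 2 of D9 8C = 0x8C.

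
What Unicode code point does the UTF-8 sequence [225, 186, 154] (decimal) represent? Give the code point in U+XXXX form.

Leading byte 0xE1 = 11100001 matches 1110xxxx → 3-byte sequence.
Byte 1: 0xE1 = 11100001, payload 0001 (4 bits).
Byte 2: 0xBA = 10111010 (10xxxxxx ✓), payload 111010.
Byte 3: 0x9A = 10011010 (10xxxxxx ✓), payload 011010.
Concatenate: 0001111010011010 = 0x1E9A (16 bits → U+1E9A).

U+1E9A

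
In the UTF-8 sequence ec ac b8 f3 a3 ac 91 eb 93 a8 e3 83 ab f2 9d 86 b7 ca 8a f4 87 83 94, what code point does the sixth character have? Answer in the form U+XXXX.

U+028A

Offset 0: leading byte 0xEC = 11101100 → 3-byte char #1 = EC AC B8.
Offset 3: leading byte 0xF3 = 11110011 → 4-byte char #2 = F3 A3 AC 91.
Offset 7: leading byte 0xEB = 11101011 → 3-byte char #3 = EB 93 A8.
Offset 10: leading byte 0xE3 = 11100011 → 3-byte char #4 = E3 83 AB.
Offset 13: leading byte 0xF2 = 11110010 → 4-byte char #5 = F2 9D 86 B7.
Offset 17: leading byte 0xCA = 11001010 → 2-byte char #6 = CA 8A.
Leading byte 0xCA = 11001010 matches 110xxxxx → 2-byte sequence.
Byte 1: 0xCA = 11001010, payload 01010 (5 bits).
Byte 2: 0x8A = 10001010 (10xxxxxx ✓), payload 001010.
Concatenate: 01010001010 = 0x28A (11 bits → U+028A).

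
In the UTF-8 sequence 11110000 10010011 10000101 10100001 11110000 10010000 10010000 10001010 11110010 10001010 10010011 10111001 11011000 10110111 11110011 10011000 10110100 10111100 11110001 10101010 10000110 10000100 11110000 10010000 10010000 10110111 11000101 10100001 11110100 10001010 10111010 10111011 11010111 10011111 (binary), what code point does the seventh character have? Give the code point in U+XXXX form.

U+10437

Offset 0: leading byte 0xF0 = 11110000 → 4-byte char #1 = F0 93 85 A1.
Offset 4: leading byte 0xF0 = 11110000 → 4-byte char #2 = F0 90 90 8A.
Offset 8: leading byte 0xF2 = 11110010 → 4-byte char #3 = F2 8A 93 B9.
Offset 12: leading byte 0xD8 = 11011000 → 2-byte char #4 = D8 B7.
Offset 14: leading byte 0xF3 = 11110011 → 4-byte char #5 = F3 98 B4 BC.
Offset 18: leading byte 0xF1 = 11110001 → 4-byte char #6 = F1 AA 86 84.
Offset 22: leading byte 0xF0 = 11110000 → 4-byte char #7 = F0 90 90 B7.
Leading byte 0xF0 = 11110000 matches 11110xxx → 4-byte sequence.
Byte 1: 0xF0 = 11110000, payload 000 (3 bits).
Byte 2: 0x90 = 10010000 (10xxxxxx ✓), payload 010000.
Byte 3: 0x90 = 10010000 (10xxxxxx ✓), payload 010000.
Byte 4: 0xB7 = 10110111 (10xxxxxx ✓), payload 110111.
Concatenate: 000010000010000110111 = 0x10437 (21 bits → U+10437).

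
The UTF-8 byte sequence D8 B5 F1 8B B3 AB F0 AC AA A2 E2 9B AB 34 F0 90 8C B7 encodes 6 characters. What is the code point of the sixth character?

Offset 0: leading byte 0xD8 = 11011000 → 2-byte char #1 = D8 B5.
Offset 2: leading byte 0xF1 = 11110001 → 4-byte char #2 = F1 8B B3 AB.
Offset 6: leading byte 0xF0 = 11110000 → 4-byte char #3 = F0 AC AA A2.
Offset 10: leading byte 0xE2 = 11100010 → 3-byte char #4 = E2 9B AB.
Offset 13: leading byte 0x34 = 00110100 → 1-byte char #5 = 34.
Offset 14: leading byte 0xF0 = 11110000 → 4-byte char #6 = F0 90 8C B7.
Leading byte 0xF0 = 11110000 matches 11110xxx → 4-byte sequence.
Byte 1: 0xF0 = 11110000, payload 000 (3 bits).
Byte 2: 0x90 = 10010000 (10xxxxxx ✓), payload 010000.
Byte 3: 0x8C = 10001100 (10xxxxxx ✓), payload 001100.
Byte 4: 0xB7 = 10110111 (10xxxxxx ✓), payload 110111.
Concatenate: 000010000001100110111 = 0x10337 (21 bits → U+10337).

U+10337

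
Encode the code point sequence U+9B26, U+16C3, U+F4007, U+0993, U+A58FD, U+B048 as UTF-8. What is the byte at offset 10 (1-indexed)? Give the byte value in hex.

0x87

1-indexed offset 10 is 0-indexed offset 9.
U+9B26 → 3-byte form E9 AC A6 at offsets 0–2.
U+16C3 → 3-byte form E1 9B 83 at offsets 3–5.
U+F4007 → 4-byte form F3 B4 80 87 at offsets 6–9.
Offset 9 falls in char 3's range; it's byte 4 of F3 B4 80 87 = 0x87.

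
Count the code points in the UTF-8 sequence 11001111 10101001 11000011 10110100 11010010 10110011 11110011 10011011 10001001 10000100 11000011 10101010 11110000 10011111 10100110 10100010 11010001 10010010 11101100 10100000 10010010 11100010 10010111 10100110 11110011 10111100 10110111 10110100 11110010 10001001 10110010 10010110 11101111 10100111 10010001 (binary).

12

Byte at offset 0: 0xCF = 11001111 → 2-byte char (#1). Advance 2.
Byte at offset 2: 0xC3 = 11000011 → 2-byte char (#2). Advance 2.
Byte at offset 4: 0xD2 = 11010010 → 2-byte char (#3). Advance 2.
Byte at offset 6: 0xF3 = 11110011 → 4-byte char (#4). Advance 4.
Byte at offset 10: 0xC3 = 11000011 → 2-byte char (#5). Advance 2.
Byte at offset 12: 0xF0 = 11110000 → 4-byte char (#6). Advance 4.
Byte at offset 16: 0xD1 = 11010001 → 2-byte char (#7). Advance 2.
Byte at offset 18: 0xEC = 11101100 → 3-byte char (#8). Advance 3.
Byte at offset 21: 0xE2 = 11100010 → 3-byte char (#9). Advance 3.
Byte at offset 24: 0xF3 = 11110011 → 4-byte char (#10). Advance 4.
Byte at offset 28: 0xF2 = 11110010 → 4-byte char (#11). Advance 4.
Byte at offset 32: 0xEF = 11101111 → 3-byte char (#12). Advance 3.
Reached end at offset 35 after 12 code points.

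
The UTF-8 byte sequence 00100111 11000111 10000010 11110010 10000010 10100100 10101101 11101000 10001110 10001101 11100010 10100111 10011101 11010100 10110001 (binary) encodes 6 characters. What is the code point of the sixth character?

U+0531

Offset 0: leading byte 0x27 = 00100111 → 1-byte char #1 = 27.
Offset 1: leading byte 0xC7 = 11000111 → 2-byte char #2 = C7 82.
Offset 3: leading byte 0xF2 = 11110010 → 4-byte char #3 = F2 82 A4 AD.
Offset 7: leading byte 0xE8 = 11101000 → 3-byte char #4 = E8 8E 8D.
Offset 10: leading byte 0xE2 = 11100010 → 3-byte char #5 = E2 A7 9D.
Offset 13: leading byte 0xD4 = 11010100 → 2-byte char #6 = D4 B1.
Leading byte 0xD4 = 11010100 matches 110xxxxx → 2-byte sequence.
Byte 1: 0xD4 = 11010100, payload 10100 (5 bits).
Byte 2: 0xB1 = 10110001 (10xxxxxx ✓), payload 110001.
Concatenate: 10100110001 = 0x531 (11 bits → U+0531).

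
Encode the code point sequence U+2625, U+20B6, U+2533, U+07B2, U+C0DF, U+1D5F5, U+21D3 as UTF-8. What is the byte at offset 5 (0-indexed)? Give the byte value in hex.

U+2625 → 3-byte form E2 98 A5 at offsets 0–2.
U+20B6 → 3-byte form E2 82 B6 at offsets 3–5.
Offset 5 falls in char 2's range; it's byte 3 of E2 82 B6 = 0xB6.

0xB6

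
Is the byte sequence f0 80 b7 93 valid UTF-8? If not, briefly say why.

Leading byte 0xF0 = 11110000 → 4-byte form.
Continuation bytes all match 10xxxxxx. Payload decodes to 0xDD3.
But 0xDD3 < 0x10000, the minimum for a 4-byte sequence — this is an overlong encoding.

invalid (overlong encoding)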